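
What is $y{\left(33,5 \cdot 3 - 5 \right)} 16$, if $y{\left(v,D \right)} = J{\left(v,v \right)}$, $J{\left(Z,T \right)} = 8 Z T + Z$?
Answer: $139920$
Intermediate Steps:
$J{\left(Z,T \right)} = Z + 8 T Z$ ($J{\left(Z,T \right)} = 8 T Z + Z = Z + 8 T Z$)
$y{\left(v,D \right)} = v \left(1 + 8 v\right)$
$y{\left(33,5 \cdot 3 - 5 \right)} 16 = 33 \left(1 + 8 \cdot 33\right) 16 = 33 \left(1 + 264\right) 16 = 33 \cdot 265 \cdot 16 = 8745 \cdot 16 = 139920$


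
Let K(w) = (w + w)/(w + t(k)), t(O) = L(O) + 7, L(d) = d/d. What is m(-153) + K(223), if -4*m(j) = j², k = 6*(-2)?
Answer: -5405695/924 ≈ -5850.3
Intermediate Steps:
L(d) = 1
k = -12
t(O) = 8 (t(O) = 1 + 7 = 8)
m(j) = -j²/4
K(w) = 2*w/(8 + w) (K(w) = (w + w)/(w + 8) = (2*w)/(8 + w) = 2*w/(8 + w))
m(-153) + K(223) = -¼*(-153)² + 2*223/(8 + 223) = -¼*23409 + 2*223/231 = -23409/4 + 2*223*(1/231) = -23409/4 + 446/231 = -5405695/924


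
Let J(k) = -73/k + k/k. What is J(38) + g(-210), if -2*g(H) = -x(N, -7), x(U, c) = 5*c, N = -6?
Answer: -350/19 ≈ -18.421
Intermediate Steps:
g(H) = -35/2 (g(H) = -(-1)*5*(-7)/2 = -(-1)*(-35)/2 = -½*35 = -35/2)
J(k) = 1 - 73/k (J(k) = -73/k + 1 = 1 - 73/k)
J(38) + g(-210) = (-73 + 38)/38 - 35/2 = (1/38)*(-35) - 35/2 = -35/38 - 35/2 = -350/19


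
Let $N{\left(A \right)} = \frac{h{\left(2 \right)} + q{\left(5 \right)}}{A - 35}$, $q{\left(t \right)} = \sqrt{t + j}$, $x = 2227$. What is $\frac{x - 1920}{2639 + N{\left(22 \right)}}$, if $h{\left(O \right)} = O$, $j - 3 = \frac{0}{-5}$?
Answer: $\frac{136911255}{1176833017} + \frac{7982 \sqrt{2}}{1176833017} \approx 0.11635$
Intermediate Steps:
$j = 3$ ($j = 3 + \frac{0}{-5} = 3 + 0 \left(- \frac{1}{5}\right) = 3 + 0 = 3$)
$q{\left(t \right)} = \sqrt{3 + t}$ ($q{\left(t \right)} = \sqrt{t + 3} = \sqrt{3 + t}$)
$N{\left(A \right)} = \frac{2 + 2 \sqrt{2}}{-35 + A}$ ($N{\left(A \right)} = \frac{2 + \sqrt{3 + 5}}{A - 35} = \frac{2 + \sqrt{8}}{-35 + A} = \frac{2 + 2 \sqrt{2}}{-35 + A}$)
$\frac{x - 1920}{2639 + N{\left(22 \right)}} = \frac{2227 - 1920}{2639 + \frac{2 \left(1 + \sqrt{2}\right)}{-35 + 22}} = \frac{307}{2639 + \frac{2 \left(1 + \sqrt{2}\right)}{-13}} = \frac{307}{2639 + 2 \left(- \frac{1}{13}\right) \left(1 + \sqrt{2}\right)} = \frac{307}{2639 - \left(\frac{2}{13} + \frac{2 \sqrt{2}}{13}\right)} = \frac{307}{\frac{34305}{13} - \frac{2 \sqrt{2}}{13}}$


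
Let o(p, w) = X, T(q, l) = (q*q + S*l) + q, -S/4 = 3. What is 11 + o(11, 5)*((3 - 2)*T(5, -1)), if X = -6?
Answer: -241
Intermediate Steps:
S = -12 (S = -4*3 = -12)
T(q, l) = q + q² - 12*l (T(q, l) = (q*q - 12*l) + q = (q² - 12*l) + q = q + q² - 12*l)
o(p, w) = -6
11 + o(11, 5)*((3 - 2)*T(5, -1)) = 11 - 6*(3 - 2)*(5 + 5² - 12*(-1)) = 11 - 6*(5 + 25 + 12) = 11 - 6*42 = 11 - 252 = -241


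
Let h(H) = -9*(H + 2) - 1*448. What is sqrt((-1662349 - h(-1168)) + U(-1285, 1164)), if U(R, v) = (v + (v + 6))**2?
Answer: sqrt(3775161) ≈ 1943.0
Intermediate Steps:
U(R, v) = (6 + 2*v)**2 (U(R, v) = (v + (6 + v))**2 = (6 + 2*v)**2)
h(H) = -466 - 9*H (h(H) = -9*(2 + H) - 448 = (-18 - 9*H) - 448 = -466 - 9*H)
sqrt((-1662349 - h(-1168)) + U(-1285, 1164)) = sqrt((-1662349 - (-466 - 9*(-1168))) + 4*(3 + 1164)**2) = sqrt((-1662349 - (-466 + 10512)) + 4*1167**2) = sqrt((-1662349 - 1*10046) + 4*1361889) = sqrt((-1662349 - 10046) + 5447556) = sqrt(-1672395 + 5447556) = sqrt(3775161)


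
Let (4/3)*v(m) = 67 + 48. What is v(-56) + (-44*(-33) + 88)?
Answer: 6505/4 ≈ 1626.3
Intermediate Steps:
v(m) = 345/4 (v(m) = 3*(67 + 48)/4 = (3/4)*115 = 345/4)
v(-56) + (-44*(-33) + 88) = 345/4 + (-44*(-33) + 88) = 345/4 + (1452 + 88) = 345/4 + 1540 = 6505/4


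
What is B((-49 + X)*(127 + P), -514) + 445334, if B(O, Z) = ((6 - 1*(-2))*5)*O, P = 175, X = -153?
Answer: -1994826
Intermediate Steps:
B(O, Z) = 40*O (B(O, Z) = ((6 + 2)*5)*O = (8*5)*O = 40*O)
B((-49 + X)*(127 + P), -514) + 445334 = 40*((-49 - 153)*(127 + 175)) + 445334 = 40*(-202*302) + 445334 = 40*(-61004) + 445334 = -2440160 + 445334 = -1994826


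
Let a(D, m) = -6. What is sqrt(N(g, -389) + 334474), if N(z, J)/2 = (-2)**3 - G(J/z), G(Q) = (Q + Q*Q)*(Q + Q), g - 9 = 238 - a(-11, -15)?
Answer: sqrt(1370346117318970)/64009 ≈ 578.33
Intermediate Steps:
g = 253 (g = 9 + (238 - 1*(-6)) = 9 + (238 + 6) = 9 + 244 = 253)
G(Q) = 2*Q*(Q + Q**2) (G(Q) = (Q + Q**2)*(2*Q) = 2*Q*(Q + Q**2))
N(z, J) = -16 - 4*J**2*(1 + J/z)/z**2 (N(z, J) = 2*((-2)**3 - 2*(J/z)**2*(1 + J/z)) = 2*(-8 - 2*J**2/z**2*(1 + J/z)) = 2*(-8 - 2*J**2*(1 + J/z)/z**2) = -16 - 4*J**2*(1 + J/z)/z**2)
sqrt(N(g, -389) + 334474) = sqrt(4*(-4*253**3 + (-389)**2*(-1*(-389) - 1*253))/253**3 + 334474) = sqrt(4*(1/16194277)*(-4*16194277 + 151321*(389 - 253)) + 334474) = sqrt(4*(1/16194277)*(-64777108 + 151321*136) + 334474) = sqrt(4*(1/16194277)*(-64777108 + 20579656) + 334474) = sqrt(4*(1/16194277)*(-44197452) + 334474) = sqrt(-176789808/16194277 + 334474) = sqrt(5416387815490/16194277) = sqrt(1370346117318970)/64009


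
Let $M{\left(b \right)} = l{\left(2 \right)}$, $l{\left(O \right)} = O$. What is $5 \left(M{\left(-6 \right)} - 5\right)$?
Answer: $-15$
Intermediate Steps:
$M{\left(b \right)} = 2$
$5 \left(M{\left(-6 \right)} - 5\right) = 5 \left(2 - 5\right) = 5 \left(-3\right) = -15$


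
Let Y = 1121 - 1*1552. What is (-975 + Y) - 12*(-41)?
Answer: -914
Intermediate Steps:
Y = -431 (Y = 1121 - 1552 = -431)
(-975 + Y) - 12*(-41) = (-975 - 431) - 12*(-41) = -1406 + 492 = -914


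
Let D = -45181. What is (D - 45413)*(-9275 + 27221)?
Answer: -1625799924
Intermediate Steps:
(D - 45413)*(-9275 + 27221) = (-45181 - 45413)*(-9275 + 27221) = -90594*17946 = -1625799924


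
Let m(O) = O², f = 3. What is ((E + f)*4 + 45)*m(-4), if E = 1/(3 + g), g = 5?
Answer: 920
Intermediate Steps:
E = ⅛ (E = 1/(3 + 5) = 1/8 = ⅛ ≈ 0.12500)
((E + f)*4 + 45)*m(-4) = ((⅛ + 3)*4 + 45)*(-4)² = ((25/8)*4 + 45)*16 = (25/2 + 45)*16 = (115/2)*16 = 920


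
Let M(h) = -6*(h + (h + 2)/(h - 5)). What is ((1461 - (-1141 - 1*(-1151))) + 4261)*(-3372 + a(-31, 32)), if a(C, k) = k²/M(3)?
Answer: -21210560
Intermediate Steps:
M(h) = -6*h - 6*(2 + h)/(-5 + h) (M(h) = -6*(h + (2 + h)/(-5 + h)) = -6*h - 6*(2 + h)/(-5 + h))
a(C, k) = -k²/3 (a(C, k) = k²/((6*(-2 - 1*3² + 4*3)/(-5 + 3))) = k²/((6*(-2 - 1*9 + 12)/(-2))) = k²/((6*(-½)*(-2 - 9 + 12))) = k²/((6*(-½)*1)) = k²/(-3) = k²*(-⅓) = -k²/3)
((1461 - (-1141 - 1*(-1151))) + 4261)*(-3372 + a(-31, 32)) = ((1461 - (-1141 - 1*(-1151))) + 4261)*(-3372 - ⅓*32²) = ((1461 - (-1141 + 1151)) + 4261)*(-3372 - ⅓*1024) = ((1461 - 1*10) + 4261)*(-3372 - 1024/3) = ((1461 - 10) + 4261)*(-11140/3) = (1451 + 4261)*(-11140/3) = 5712*(-11140/3) = -21210560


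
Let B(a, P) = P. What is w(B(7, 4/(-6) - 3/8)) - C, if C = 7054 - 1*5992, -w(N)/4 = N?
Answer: -6347/6 ≈ -1057.8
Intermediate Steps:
w(N) = -4*N
C = 1062 (C = 7054 - 5992 = 1062)
w(B(7, 4/(-6) - 3/8)) - C = -4*(4/(-6) - 3/8) - 1*1062 = -4*(4*(-⅙) - 3*⅛) - 1062 = -4*(-⅔ - 3/8) - 1062 = -4*(-25/24) - 1062 = 25/6 - 1062 = -6347/6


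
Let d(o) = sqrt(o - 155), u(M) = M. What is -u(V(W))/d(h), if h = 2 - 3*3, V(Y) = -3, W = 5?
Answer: -I*sqrt(2)/6 ≈ -0.2357*I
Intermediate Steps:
h = -7 (h = 2 - 9 = -7)
d(o) = sqrt(-155 + o)
-u(V(W))/d(h) = -(-3)/(sqrt(-155 - 7)) = -(-3)/(sqrt(-162)) = -(-3)/(9*I*sqrt(2)) = -(-3)*(-I*sqrt(2)/18) = -I*sqrt(2)/6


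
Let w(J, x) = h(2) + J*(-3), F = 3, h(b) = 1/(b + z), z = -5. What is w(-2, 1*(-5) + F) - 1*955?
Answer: -2848/3 ≈ -949.33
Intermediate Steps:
h(b) = 1/(-5 + b) (h(b) = 1/(b - 5) = 1/(-5 + b))
w(J, x) = -⅓ - 3*J (w(J, x) = 1/(-5 + 2) + J*(-3) = 1/(-3) - 3*J = -⅓ - 3*J)
w(-2, 1*(-5) + F) - 1*955 = (-⅓ - 3*(-2)) - 1*955 = (-⅓ + 6) - 955 = 17/3 - 955 = -2848/3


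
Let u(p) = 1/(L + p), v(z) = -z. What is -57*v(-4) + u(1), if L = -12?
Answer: -2509/11 ≈ -228.09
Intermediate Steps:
u(p) = 1/(-12 + p)
-57*v(-4) + u(1) = -(-57)*(-4) + 1/(-12 + 1) = -57*4 + 1/(-11) = -228 - 1/11 = -2509/11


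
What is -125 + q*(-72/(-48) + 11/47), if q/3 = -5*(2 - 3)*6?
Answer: 1460/47 ≈ 31.064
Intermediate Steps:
q = 90 (q = 3*(-5*(2 - 3)*6) = 3*(-5*(-1)*6) = 3*(5*6) = 3*30 = 90)
-125 + q*(-72/(-48) + 11/47) = -125 + 90*(-72/(-48) + 11/47) = -125 + 90*(-72*(-1/48) + 11*(1/47)) = -125 + 90*(3/2 + 11/47) = -125 + 90*(163/94) = -125 + 7335/47 = 1460/47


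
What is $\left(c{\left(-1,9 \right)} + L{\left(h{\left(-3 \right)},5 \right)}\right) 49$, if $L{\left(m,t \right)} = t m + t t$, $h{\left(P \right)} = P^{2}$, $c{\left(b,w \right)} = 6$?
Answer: $3724$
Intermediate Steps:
$L{\left(m,t \right)} = t^{2} + m t$ ($L{\left(m,t \right)} = m t + t^{2} = t^{2} + m t$)
$\left(c{\left(-1,9 \right)} + L{\left(h{\left(-3 \right)},5 \right)}\right) 49 = \left(6 + 5 \left(\left(-3\right)^{2} + 5\right)\right) 49 = \left(6 + 5 \left(9 + 5\right)\right) 49 = \left(6 + 5 \cdot 14\right) 49 = \left(6 + 70\right) 49 = 76 \cdot 49 = 3724$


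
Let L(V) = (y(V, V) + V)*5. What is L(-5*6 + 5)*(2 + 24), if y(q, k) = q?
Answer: -6500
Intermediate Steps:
L(V) = 10*V (L(V) = (V + V)*5 = (2*V)*5 = 10*V)
L(-5*6 + 5)*(2 + 24) = (10*(-5*6 + 5))*(2 + 24) = (10*(-30 + 5))*26 = (10*(-25))*26 = -250*26 = -6500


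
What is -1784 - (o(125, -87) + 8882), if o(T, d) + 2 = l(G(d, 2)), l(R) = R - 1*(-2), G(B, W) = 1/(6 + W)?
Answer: -85329/8 ≈ -10666.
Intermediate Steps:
l(R) = 2 + R (l(R) = R + 2 = 2 + R)
o(T, d) = 1/8 (o(T, d) = -2 + (2 + 1/(6 + 2)) = -2 + (2 + 1/8) = -2 + 17/8 = 1/8)
-1784 - (o(125, -87) + 8882) = -1784 - (1/8 + 8882) = -1784 - 1*71057/8 = -1784 - 71057/8 = -85329/8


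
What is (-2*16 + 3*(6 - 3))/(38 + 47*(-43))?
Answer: 23/1983 ≈ 0.011599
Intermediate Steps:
(-2*16 + 3*(6 - 3))/(38 + 47*(-43)) = (-32 + 3*3)/(38 - 2021) = (-32 + 9)/(-1983) = -23*(-1/1983) = 23/1983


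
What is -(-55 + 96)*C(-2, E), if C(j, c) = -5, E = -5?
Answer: 205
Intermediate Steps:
-(-55 + 96)*C(-2, E) = -(-55 + 96)*(-5) = -41*(-5) = -1*(-205) = 205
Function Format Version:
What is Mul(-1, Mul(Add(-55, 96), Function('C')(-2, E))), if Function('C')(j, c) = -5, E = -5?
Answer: 205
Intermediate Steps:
Mul(-1, Mul(Add(-55, 96), Function('C')(-2, E))) = Mul(-1, Mul(Add(-55, 96), -5)) = Mul(-1, Mul(41, -5)) = Mul(-1, -205) = 205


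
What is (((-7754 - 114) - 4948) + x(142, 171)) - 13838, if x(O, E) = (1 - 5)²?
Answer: -26638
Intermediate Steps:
x(O, E) = 16 (x(O, E) = (-4)² = 16)
(((-7754 - 114) - 4948) + x(142, 171)) - 13838 = (((-7754 - 114) - 4948) + 16) - 13838 = ((-7868 - 4948) + 16) - 13838 = (-12816 + 16) - 13838 = -12800 - 13838 = -26638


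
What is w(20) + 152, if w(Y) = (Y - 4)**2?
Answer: 408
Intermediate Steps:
w(Y) = (-4 + Y)**2
w(20) + 152 = (-4 + 20)**2 + 152 = 16**2 + 152 = 256 + 152 = 408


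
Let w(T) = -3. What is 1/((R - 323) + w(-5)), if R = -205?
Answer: -1/531 ≈ -0.0018832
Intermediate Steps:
1/((R - 323) + w(-5)) = 1/((-205 - 323) - 3) = 1/(-528 - 3) = 1/(-531) = -1/531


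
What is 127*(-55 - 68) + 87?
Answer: -15534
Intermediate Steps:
127*(-55 - 68) + 87 = 127*(-123) + 87 = -15621 + 87 = -15534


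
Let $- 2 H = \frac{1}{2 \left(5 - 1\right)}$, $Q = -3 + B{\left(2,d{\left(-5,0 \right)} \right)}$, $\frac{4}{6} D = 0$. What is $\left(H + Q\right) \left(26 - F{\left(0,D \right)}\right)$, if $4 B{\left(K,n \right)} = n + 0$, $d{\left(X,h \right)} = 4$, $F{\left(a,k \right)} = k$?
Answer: $- \frac{429}{8} \approx -53.625$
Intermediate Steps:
$D = 0$ ($D = \frac{3}{2} \cdot 0 = 0$)
$B{\left(K,n \right)} = \frac{n}{4}$ ($B{\left(K,n \right)} = \frac{n + 0}{4} = \frac{n}{4}$)
$Q = -2$ ($Q = -3 + \frac{1}{4} \cdot 4 = -3 + 1 = -2$)
$H = - \frac{1}{16}$ ($H = - \frac{1}{2 \cdot 2 \left(5 - 1\right)} = - \frac{1}{2 \cdot 2 \cdot 4} = - \frac{1}{2 \cdot 8} = \left(- \frac{1}{2}\right) \frac{1}{8} = - \frac{1}{16} \approx -0.0625$)
$\left(H + Q\right) \left(26 - F{\left(0,D \right)}\right) = \left(- \frac{1}{16} - 2\right) \left(26 - 0\right) = - \frac{33 \left(26 + 0\right)}{16} = \left(- \frac{33}{16}\right) 26 = - \frac{429}{8}$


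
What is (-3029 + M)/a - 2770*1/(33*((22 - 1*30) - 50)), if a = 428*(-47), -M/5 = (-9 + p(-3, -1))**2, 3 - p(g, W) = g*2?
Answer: 30759413/19251012 ≈ 1.5978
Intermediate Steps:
p(g, W) = 3 - 2*g (p(g, W) = 3 - g*2 = 3 - 2*g)
M = 0 (M = -5*(-9 + (3 - 2*(-3)))**2 = -5*(-9 + (3 + 6))**2 = -5*(-9 + 9)**2 = -5*0**2 = -5*0 = 0)
a = -20116
(-3029 + M)/a - 2770*1/(33*((22 - 1*30) - 50)) = (-3029 + 0)/(-20116) - 2770*1/(33*((22 - 1*30) - 50)) = -3029*(-1/20116) - 2770*1/(33*((22 - 30) - 50)) = 3029/20116 - 2770*1/(33*(-8 - 50)) = 3029/20116 - 2770/((-58*33)) = 3029/20116 - 2770/(-1914) = 3029/20116 - 2770*(-1/1914) = 3029/20116 + 1385/957 = 30759413/19251012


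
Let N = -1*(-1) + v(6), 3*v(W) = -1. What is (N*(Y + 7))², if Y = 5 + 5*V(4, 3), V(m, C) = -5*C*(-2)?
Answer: 11664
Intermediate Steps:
V(m, C) = 10*C
v(W) = -⅓ (v(W) = (⅓)*(-1) = -⅓)
Y = 155 (Y = 5 + 5*(10*3) = 5 + 5*30 = 5 + 150 = 155)
N = ⅔ (N = -1*(-1) - ⅓ = 1 - ⅓ = ⅔ ≈ 0.66667)
(N*(Y + 7))² = (2*(155 + 7)/3)² = ((⅔)*162)² = 108² = 11664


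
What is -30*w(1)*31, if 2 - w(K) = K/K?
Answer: -930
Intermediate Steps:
w(K) = 1 (w(K) = 2 - K/K = 2 - 1*1 = 2 - 1 = 1)
-30*w(1)*31 = -30*1*31 = -30*31 = -930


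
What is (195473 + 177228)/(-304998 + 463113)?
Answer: 372701/158115 ≈ 2.3572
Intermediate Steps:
(195473 + 177228)/(-304998 + 463113) = 372701/158115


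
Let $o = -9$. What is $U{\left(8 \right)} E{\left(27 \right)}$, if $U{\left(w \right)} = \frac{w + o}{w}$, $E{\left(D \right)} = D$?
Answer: $- \frac{27}{8} \approx -3.375$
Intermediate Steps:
$U{\left(w \right)} = \frac{-9 + w}{w}$ ($U{\left(w \right)} = \frac{w - 9}{w} = \frac{-9 + w}{w}$)
$U{\left(8 \right)} E{\left(27 \right)} = \frac{-9 + 8}{8} \cdot 27 = \frac{1}{8} \left(-1\right) 27 = \left(- \frac{1}{8}\right) 27 = - \frac{27}{8}$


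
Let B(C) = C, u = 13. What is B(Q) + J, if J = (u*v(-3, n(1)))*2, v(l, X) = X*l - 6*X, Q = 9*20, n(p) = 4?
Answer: -756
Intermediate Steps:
Q = 180
v(l, X) = -6*X + X*l
J = -936 (J = (13*(4*(-6 - 3)))*2 = (13*(4*(-9)))*2 = (13*(-36))*2 = -468*2 = -936)
B(Q) + J = 180 - 936 = -756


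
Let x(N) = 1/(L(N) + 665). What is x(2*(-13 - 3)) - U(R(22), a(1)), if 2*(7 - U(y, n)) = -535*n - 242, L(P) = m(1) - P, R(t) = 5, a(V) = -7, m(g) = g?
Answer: 608831/349 ≈ 1744.5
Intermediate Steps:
L(P) = 1 - P
x(N) = 1/(666 - N) (x(N) = 1/((1 - N) + 665) = 1/(666 - N))
U(y, n) = 128 + 535*n/2 (U(y, n) = 7 - (-535*n - 242)/2 = 7 - (-242 - 535*n)/2 = 7 + (121 + 535*n/2) = 128 + 535*n/2)
x(2*(-13 - 3)) - U(R(22), a(1)) = -1/(-666 + 2*(-13 - 3)) - (128 + (535/2)*(-7)) = -1/(-666 + 2*(-16)) - (128 - 3745/2) = -1/(-666 - 32) - 1*(-3489/2) = -1/(-698) + 3489/2 = -1*(-1/698) + 3489/2 = 1/698 + 3489/2 = 608831/349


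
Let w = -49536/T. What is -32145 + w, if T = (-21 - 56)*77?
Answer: -190538169/5929 ≈ -32137.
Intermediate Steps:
T = -5929 (T = -77*77 = -5929)
w = 49536/5929 (w = -49536/(-5929) = -49536*(-1/5929) = 49536/5929 ≈ 8.3549)
-32145 + w = -32145 + 49536/5929 = -190538169/5929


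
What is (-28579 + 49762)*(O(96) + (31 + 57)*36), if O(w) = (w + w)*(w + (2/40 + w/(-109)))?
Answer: 247524880176/545 ≈ 4.5417e+8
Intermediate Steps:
O(w) = 2*w*(1/20 + 108*w/109) (O(w) = (2*w)*(w + (2*(1/40) + w*(-1/109))) = (2*w)*(w + (1/20 - w/109)) = (2*w)*(1/20 + 108*w/109) = 2*w*(1/20 + 108*w/109))
(-28579 + 49762)*(O(96) + (31 + 57)*36) = (-28579 + 49762)*((1/1090)*96*(109 + 2160*96) + (31 + 57)*36) = 21183*((1/1090)*96*(109 + 207360) + 88*36) = 21183*((1/1090)*96*207469 + 3168) = 21183*(9958512/545 + 3168) = 21183*(11685072/545) = 247524880176/545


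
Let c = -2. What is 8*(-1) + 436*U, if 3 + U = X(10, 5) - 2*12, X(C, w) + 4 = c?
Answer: -14396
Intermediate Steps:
X(C, w) = -6 (X(C, w) = -4 - 2 = -6)
U = -33 (U = -3 + (-6 - 2*12) = -3 + (-6 - 24) = -3 - 30 = -33)
8*(-1) + 436*U = 8*(-1) + 436*(-33) = -8 - 14388 = -14396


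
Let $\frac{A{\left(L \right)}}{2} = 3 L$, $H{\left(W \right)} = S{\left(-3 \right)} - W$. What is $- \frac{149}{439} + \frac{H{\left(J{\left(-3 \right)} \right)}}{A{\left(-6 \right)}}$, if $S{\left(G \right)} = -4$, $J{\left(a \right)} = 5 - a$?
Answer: $- \frac{8}{1317} \approx -0.0060744$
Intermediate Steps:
$H{\left(W \right)} = -4 - W$
$A{\left(L \right)} = 6 L$ ($A{\left(L \right)} = 2 \cdot 3 L = 6 L$)
$- \frac{149}{439} + \frac{H{\left(J{\left(-3 \right)} \right)}}{A{\left(-6 \right)}} = - \frac{149}{439} + \frac{-4 - \left(5 - -3\right)}{6 \left(-6\right)} = \left(-149\right) \frac{1}{439} + \frac{-4 - \left(5 + 3\right)}{-36} = - \frac{149}{439} + \left(-4 - 8\right) \left(- \frac{1}{36}\right) = - \frac{149}{439} - - \frac{1}{3} = - \frac{149}{439} + \frac{1}{3} = - \frac{8}{1317}$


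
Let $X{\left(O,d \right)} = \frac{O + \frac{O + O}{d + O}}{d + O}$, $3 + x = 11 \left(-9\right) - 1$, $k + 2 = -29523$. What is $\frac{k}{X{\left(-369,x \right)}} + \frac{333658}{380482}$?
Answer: $- \frac{125131883596813}{3299349663} \approx -37926.0$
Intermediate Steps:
$k = -29525$ ($k = -2 - 29523 = -29525$)
$x = -103$ ($x = -3 + \left(11 \left(-9\right) - 1\right) = -3 - 100 = -103$)
$X{\left(O,d \right)} = \frac{O + \frac{2 O}{O + d}}{O + d}$
$\frac{k}{X{\left(-369,x \right)}} + \frac{333658}{380482} = - \frac{29525}{\left(-369\right) \frac{1}{\left(-369 - 103\right)^{2}} \left(2 - 369 - 103\right)} + \frac{333658}{380482} = - \frac{29525}{\left(-369\right) \frac{1}{222784} \left(-470\right)} + 333658 \cdot \frac{1}{380482} = - \frac{29525}{\left(-369\right) \frac{1}{222784} \left(-470\right)} + \frac{166829}{190241} = - \frac{29525}{\frac{86715}{111392}} + \frac{166829}{190241} = \left(-29525\right) \frac{111392}{86715} + \frac{166829}{190241} = - \frac{657769760}{17343} + \frac{166829}{190241} = - \frac{125131883596813}{3299349663}$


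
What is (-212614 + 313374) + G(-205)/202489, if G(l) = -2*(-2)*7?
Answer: 2914684524/28927 ≈ 1.0076e+5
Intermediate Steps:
G(l) = 28 (G(l) = 4*7 = 28)
(-212614 + 313374) + G(-205)/202489 = (-212614 + 313374) + 28/202489 = 100760 + 28*(1/202489) = 100760 + 4/28927 = 2914684524/28927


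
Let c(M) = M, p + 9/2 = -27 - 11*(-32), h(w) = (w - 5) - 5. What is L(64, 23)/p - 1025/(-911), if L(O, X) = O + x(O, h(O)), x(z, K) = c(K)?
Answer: 872021/583951 ≈ 1.4933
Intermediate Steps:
h(w) = -10 + w (h(w) = (-5 + w) - 5 = -10 + w)
p = 641/2 (p = -9/2 + (-27 - 11*(-32)) = -9/2 + (-27 + 352) = -9/2 + 325 = 641/2 ≈ 320.50)
x(z, K) = K
L(O, X) = -10 + 2*O (L(O, X) = O + (-10 + O) = -10 + 2*O)
L(64, 23)/p - 1025/(-911) = (-10 + 2*64)/(641/2) - 1025/(-911) = (-10 + 128)*(2/641) - 1025*(-1/911) = 118*(2/641) + 1025/911 = 236/641 + 1025/911 = 872021/583951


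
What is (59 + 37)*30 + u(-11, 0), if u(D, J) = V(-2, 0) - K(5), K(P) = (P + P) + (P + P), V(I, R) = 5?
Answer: 2865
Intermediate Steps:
K(P) = 4*P (K(P) = 2*P + 2*P = 4*P)
u(D, J) = -15 (u(D, J) = 5 - 4*5 = 5 - 1*20 = 5 - 20 = -15)
(59 + 37)*30 + u(-11, 0) = (59 + 37)*30 - 15 = 96*30 - 15 = 2880 - 15 = 2865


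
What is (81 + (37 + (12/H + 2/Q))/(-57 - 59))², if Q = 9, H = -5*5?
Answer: 4434532623889/681210000 ≈ 6509.8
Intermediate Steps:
H = -25
(81 + (37 + (12/H + 2/Q))/(-57 - 59))² = (81 + (37 + (12/(-25) + 2/9))/(-57 - 59))² = (81 + (37 + (12*(-1/25) + 2*(⅑)))/(-116))² = (81 + (37 + (-12/25 + 2/9))*(-1/116))² = (81 + (37 - 58/225)*(-1/116))² = (81 + (8267/225)*(-1/116))² = (81 - 8267/26100)² = (2105833/26100)² = 4434532623889/681210000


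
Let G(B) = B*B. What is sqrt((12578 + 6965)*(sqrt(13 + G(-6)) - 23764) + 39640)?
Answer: I*sqrt(464243411) ≈ 21546.0*I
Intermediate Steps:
G(B) = B**2
sqrt((12578 + 6965)*(sqrt(13 + G(-6)) - 23764) + 39640) = sqrt((12578 + 6965)*(sqrt(13 + (-6)**2) - 23764) + 39640) = sqrt(19543*(sqrt(13 + 36) - 23764) + 39640) = sqrt(19543*(sqrt(49) - 23764) + 39640) = sqrt(19543*(7 - 23764) + 39640) = sqrt(19543*(-23757) + 39640) = sqrt(-464283051 + 39640) = sqrt(-464243411) = I*sqrt(464243411)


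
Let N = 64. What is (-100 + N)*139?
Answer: -5004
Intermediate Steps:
(-100 + N)*139 = (-100 + 64)*139 = -36*139 = -5004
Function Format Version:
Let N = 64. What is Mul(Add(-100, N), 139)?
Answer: -5004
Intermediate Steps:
Mul(Add(-100, N), 139) = Mul(Add(-100, 64), 139) = Mul(-36, 139) = -5004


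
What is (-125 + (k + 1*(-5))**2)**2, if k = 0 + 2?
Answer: 13456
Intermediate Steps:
k = 2
(-125 + (k + 1*(-5))**2)**2 = (-125 + (2 + 1*(-5))**2)**2 = (-125 + (2 - 5)**2)**2 = (-125 + (-3)**2)**2 = (-125 + 9)**2 = (-116)**2 = 13456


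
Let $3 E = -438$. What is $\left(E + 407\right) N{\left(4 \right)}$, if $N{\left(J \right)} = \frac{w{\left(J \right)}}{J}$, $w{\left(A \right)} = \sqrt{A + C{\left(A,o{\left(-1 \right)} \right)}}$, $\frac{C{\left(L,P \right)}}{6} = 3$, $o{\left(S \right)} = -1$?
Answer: $\frac{261 \sqrt{22}}{4} \approx 306.05$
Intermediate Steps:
$E = -146$ ($E = \frac{1}{3} \left(-438\right) = -146$)
$C{\left(L,P \right)} = 18$ ($C{\left(L,P \right)} = 6 \cdot 3 = 18$)
$w{\left(A \right)} = \sqrt{18 + A}$ ($w{\left(A \right)} = \sqrt{A + 18} = \sqrt{18 + A}$)
$N{\left(J \right)} = \frac{\sqrt{18 + J}}{J}$
$\left(E + 407\right) N{\left(4 \right)} = \left(-146 + 407\right) \frac{\sqrt{18 + 4}}{4} = 261 \frac{\sqrt{22}}{4} = \frac{261 \sqrt{22}}{4}$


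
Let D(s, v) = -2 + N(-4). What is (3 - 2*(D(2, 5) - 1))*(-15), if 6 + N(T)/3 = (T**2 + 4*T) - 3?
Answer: -945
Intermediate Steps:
N(T) = -27 + 3*T**2 + 12*T (N(T) = -18 + 3*((T**2 + 4*T) - 3) = -18 + 3*(-3 + T**2 + 4*T) = -18 + (-9 + 3*T**2 + 12*T) = -27 + 3*T**2 + 12*T)
D(s, v) = -29 (D(s, v) = -2 + (-27 + 3*(-4)**2 + 12*(-4)) = -2 + (-27 + 3*16 - 48) = -2 + (-27 + 48 - 48) = -2 - 27 = -29)
(3 - 2*(D(2, 5) - 1))*(-15) = (3 - 2*(-29 - 1))*(-15) = (3 - 2*(-30))*(-15) = (3 + 60)*(-15) = 63*(-15) = -945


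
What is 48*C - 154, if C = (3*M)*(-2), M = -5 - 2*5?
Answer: 4166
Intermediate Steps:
M = -15 (M = -5 - 1*10 = -5 - 10 = -15)
C = 90 (C = (3*(-15))*(-2) = -45*(-2) = 90)
48*C - 154 = 48*90 - 154 = 4320 - 154 = 4166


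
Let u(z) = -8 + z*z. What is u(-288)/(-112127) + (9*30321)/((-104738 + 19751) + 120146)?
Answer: 27682278079/3942273193 ≈ 7.0219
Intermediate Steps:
u(z) = -8 + z²
u(-288)/(-112127) + (9*30321)/((-104738 + 19751) + 120146) = (-8 + (-288)²)/(-112127) + (9*30321)/((-104738 + 19751) + 120146) = (-8 + 82944)*(-1/112127) + 272889/(-84987 + 120146) = 82936*(-1/112127) + 272889/35159 = -82936/112127 + 272889*(1/35159) = -82936/112127 + 272889/35159 = 27682278079/3942273193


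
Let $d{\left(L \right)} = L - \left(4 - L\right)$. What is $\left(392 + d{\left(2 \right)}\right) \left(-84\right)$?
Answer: $-32928$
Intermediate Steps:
$d{\left(L \right)} = -4 + 2 L$ ($d{\left(L \right)} = L + \left(-4 + L\right) = -4 + 2 L$)
$\left(392 + d{\left(2 \right)}\right) \left(-84\right) = \left(392 + \left(-4 + 2 \cdot 2\right)\right) \left(-84\right) = \left(392 + \left(-4 + 4\right)\right) \left(-84\right) = \left(392 + 0\right) \left(-84\right) = 392 \left(-84\right) = -32928$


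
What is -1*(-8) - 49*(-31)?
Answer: 1527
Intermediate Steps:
-1*(-8) - 49*(-31) = 8 + 1519 = 1527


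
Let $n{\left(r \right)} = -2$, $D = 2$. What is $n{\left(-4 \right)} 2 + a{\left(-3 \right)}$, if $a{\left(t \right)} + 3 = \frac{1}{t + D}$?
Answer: $-8$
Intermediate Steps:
$a{\left(t \right)} = -3 + \frac{1}{2 + t}$ ($a{\left(t \right)} = -3 + \frac{1}{t + 2} = -3 + \frac{1}{2 + t}$)
$n{\left(-4 \right)} 2 + a{\left(-3 \right)} = \left(-2\right) 2 + \frac{-5 - -9}{2 - 3} = -4 + \frac{-5 + 9}{-1} = -4 - 4 = -8$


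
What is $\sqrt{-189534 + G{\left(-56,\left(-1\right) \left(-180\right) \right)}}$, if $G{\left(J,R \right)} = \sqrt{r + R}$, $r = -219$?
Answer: $\sqrt{-189534 + i \sqrt{39}} \approx 0.007 + 435.35 i$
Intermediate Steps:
$G{\left(J,R \right)} = \sqrt{-219 + R}$
$\sqrt{-189534 + G{\left(-56,\left(-1\right) \left(-180\right) \right)}} = \sqrt{-189534 + \sqrt{-219 - -180}} = \sqrt{-189534 + \sqrt{-219 + 180}} = \sqrt{-189534 + \sqrt{-39}} = \sqrt{-189534 + i \sqrt{39}}$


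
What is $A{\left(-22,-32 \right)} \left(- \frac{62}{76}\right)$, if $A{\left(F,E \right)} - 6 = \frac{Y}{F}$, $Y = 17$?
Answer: $- \frac{3565}{836} \approx -4.2644$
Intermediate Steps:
$A{\left(F,E \right)} = 6 + \frac{17}{F}$
$A{\left(-22,-32 \right)} \left(- \frac{62}{76}\right) = \left(6 + \frac{17}{-22}\right) \left(- \frac{62}{76}\right) = \left(6 + 17 \left(- \frac{1}{22}\right)\right) \left(\left(-62\right) \frac{1}{76}\right) = \left(6 - \frac{17}{22}\right) \left(- \frac{31}{38}\right) = \frac{115}{22} \left(- \frac{31}{38}\right) = - \frac{3565}{836}$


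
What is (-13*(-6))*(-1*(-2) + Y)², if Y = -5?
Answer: 702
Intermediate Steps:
(-13*(-6))*(-1*(-2) + Y)² = (-13*(-6))*(-1*(-2) - 5)² = 78*(2 - 5)² = 78*(-3)² = 78*9 = 702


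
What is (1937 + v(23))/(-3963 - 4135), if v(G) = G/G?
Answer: -969/4049 ≈ -0.23932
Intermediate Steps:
v(G) = 1
(1937 + v(23))/(-3963 - 4135) = (1937 + 1)/(-3963 - 4135) = 1938/(-8098) = 1938*(-1/8098) = -969/4049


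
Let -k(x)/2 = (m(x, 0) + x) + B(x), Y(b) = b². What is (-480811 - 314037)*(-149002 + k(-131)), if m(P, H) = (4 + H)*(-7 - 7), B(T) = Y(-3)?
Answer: 118150975808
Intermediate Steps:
B(T) = 9 (B(T) = (-3)² = 9)
m(P, H) = -56 - 14*H (m(P, H) = (4 + H)*(-14) = -56 - 14*H)
k(x) = 94 - 2*x (k(x) = -2*(((-56 - 14*0) + x) + 9) = -2*(((-56 + 0) + x) + 9) = -2*((-56 + x) + 9) = -2*(-47 + x) = 94 - 2*x)
(-480811 - 314037)*(-149002 + k(-131)) = (-480811 - 314037)*(-149002 + (94 - 2*(-131))) = -794848*(-149002 + (94 + 262)) = -794848*(-149002 + 356) = -794848*(-148646) = 118150975808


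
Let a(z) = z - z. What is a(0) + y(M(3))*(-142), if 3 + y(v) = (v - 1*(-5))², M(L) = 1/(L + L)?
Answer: -60563/18 ≈ -3364.6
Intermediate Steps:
a(z) = 0
M(L) = 1/(2*L)
y(v) = -3 + (5 + v)² (y(v) = -3 + (v - 1*(-5))² = -3 + (v + 5)² = -3 + (5 + v)²)
a(0) + y(M(3))*(-142) = 0 + (-3 + (5 + (½)/3)²)*(-142) = 0 + (-3 + (5 + (½)*(⅓))²)*(-142) = 0 + (-3 + (5 + ⅙)²)*(-142) = 0 + (-3 + (31/6)²)*(-142) = 0 + (-3 + 961/36)*(-142) = 0 + (853/36)*(-142) = 0 - 60563/18 = -60563/18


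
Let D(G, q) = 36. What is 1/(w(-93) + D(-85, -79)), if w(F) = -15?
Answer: 1/21 ≈ 0.047619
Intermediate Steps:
1/(w(-93) + D(-85, -79)) = 1/(-15 + 36) = 1/21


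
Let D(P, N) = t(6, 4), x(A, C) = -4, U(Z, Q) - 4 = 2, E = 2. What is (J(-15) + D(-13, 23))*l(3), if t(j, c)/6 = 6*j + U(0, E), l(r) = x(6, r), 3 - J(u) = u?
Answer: -1080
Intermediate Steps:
U(Z, Q) = 6 (U(Z, Q) = 4 + 2 = 6)
J(u) = 3 - u
l(r) = -4
t(j, c) = 36 + 36*j (t(j, c) = 6*(6*j + 6) = 6*(6 + 6*j) = 36 + 36*j)
D(P, N) = 252 (D(P, N) = 36 + 36*6 = 36 + 216 = 252)
(J(-15) + D(-13, 23))*l(3) = ((3 - 1*(-15)) + 252)*(-4) = ((3 + 15) + 252)*(-4) = (18 + 252)*(-4) = 270*(-4) = -1080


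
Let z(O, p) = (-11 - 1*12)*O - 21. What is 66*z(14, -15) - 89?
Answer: -22727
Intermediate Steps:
z(O, p) = -21 - 23*O (z(O, p) = (-11 - 12)*O - 21 = -23*O - 21 = -21 - 23*O)
66*z(14, -15) - 89 = 66*(-21 - 23*14) - 89 = 66*(-21 - 322) - 89 = 66*(-343) - 89 = -22638 - 89 = -22727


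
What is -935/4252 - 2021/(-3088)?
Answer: 1426503/3282544 ≈ 0.43457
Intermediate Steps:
-935/4252 - 2021/(-3088) = -935*1/4252 - 2021*(-1/3088) = -935/4252 + 2021/3088 = 1426503/3282544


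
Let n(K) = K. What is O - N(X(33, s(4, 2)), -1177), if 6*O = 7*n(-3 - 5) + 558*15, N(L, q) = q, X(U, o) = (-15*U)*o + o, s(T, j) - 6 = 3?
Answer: 7688/3 ≈ 2562.7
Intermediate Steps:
s(T, j) = 9 (s(T, j) = 6 + 3 = 9)
X(U, o) = o - 15*U*o (X(U, o) = -15*U*o + o = o - 15*U*o)
O = 4157/3 (O = (7*(-3 - 5) + 558*15)/6 = (7*(-8) + 8370)/6 = (-56 + 8370)/6 = (⅙)*8314 = 4157/3 ≈ 1385.7)
O - N(X(33, s(4, 2)), -1177) = 4157/3 - 1*(-1177) = 4157/3 + 1177 = 7688/3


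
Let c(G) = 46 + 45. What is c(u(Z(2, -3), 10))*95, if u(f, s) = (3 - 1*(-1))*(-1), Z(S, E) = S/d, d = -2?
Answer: 8645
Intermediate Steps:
Z(S, E) = -S/2 (Z(S, E) = S/(-2) = S*(-1/2) = -S/2)
u(f, s) = -4 (u(f, s) = (3 + 1)*(-1) = 4*(-1) = -4)
c(G) = 91
c(u(Z(2, -3), 10))*95 = 91*95 = 8645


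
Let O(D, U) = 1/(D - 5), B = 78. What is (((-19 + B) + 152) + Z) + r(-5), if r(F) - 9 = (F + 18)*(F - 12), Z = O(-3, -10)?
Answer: -9/8 ≈ -1.1250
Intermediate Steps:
O(D, U) = 1/(-5 + D)
Z = -⅛ (Z = 1/(-5 - 3) = 1/(-8) = -⅛ ≈ -0.12500)
r(F) = 9 + (-12 + F)*(18 + F) (r(F) = 9 + (F + 18)*(F - 12) = 9 + (18 + F)*(-12 + F) = 9 + (-12 + F)*(18 + F))
(((-19 + B) + 152) + Z) + r(-5) = (((-19 + 78) + 152) - ⅛) + (-207 + (-5)² + 6*(-5)) = ((59 + 152) - ⅛) + (-207 + 25 - 30) = (211 - ⅛) - 212 = 1687/8 - 212 = -9/8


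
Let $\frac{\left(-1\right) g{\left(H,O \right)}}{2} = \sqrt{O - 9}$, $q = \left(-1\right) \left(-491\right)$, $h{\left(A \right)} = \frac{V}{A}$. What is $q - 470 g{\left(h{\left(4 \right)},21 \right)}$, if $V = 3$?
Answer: $491 + 1880 \sqrt{3} \approx 3747.3$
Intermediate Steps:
$h{\left(A \right)} = \frac{3}{A}$
$q = 491$
$g{\left(H,O \right)} = - 2 \sqrt{-9 + O}$ ($g{\left(H,O \right)} = - 2 \sqrt{O - 9} = - 2 \sqrt{-9 + O}$)
$q - 470 g{\left(h{\left(4 \right)},21 \right)} = 491 - 470 \left(- 2 \sqrt{-9 + 21}\right) = 491 - 470 \left(- 2 \sqrt{12}\right) = 491 - 470 \left(- 2 \cdot 2 \sqrt{3}\right) = 491 - 470 \left(- 4 \sqrt{3}\right) = 491 + 1880 \sqrt{3}$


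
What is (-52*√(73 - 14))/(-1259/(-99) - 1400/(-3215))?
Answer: -3310164*√59/837257 ≈ -30.368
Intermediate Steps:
(-52*√(73 - 14))/(-1259/(-99) - 1400/(-3215)) = (-52*√59)/(-1259*(-1/99) - 1400*(-1/3215)) = (-52*√59)/(1259/99 + 280/643) = (-52*√59)/(837257/63657) = -52*√59*(63657/837257) = -3310164*√59/837257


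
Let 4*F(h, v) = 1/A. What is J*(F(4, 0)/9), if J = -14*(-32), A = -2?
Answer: -56/9 ≈ -6.2222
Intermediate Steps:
F(h, v) = -⅛ (F(h, v) = (¼)/(-2) = (¼)*(-½) = -⅛)
J = 448
J*(F(4, 0)/9) = 448*(-⅛/9) = 448*(-⅛*⅑) = 448*(-1/72) = -56/9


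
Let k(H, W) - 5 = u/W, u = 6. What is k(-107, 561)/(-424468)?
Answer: -937/79375516 ≈ -1.1805e-5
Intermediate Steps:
k(H, W) = 5 + 6/W
k(-107, 561)/(-424468) = (5 + 6/561)/(-424468) = (5 + 6*(1/561))*(-1/424468) = (5 + 2/187)*(-1/424468) = (937/187)*(-1/424468) = -937/79375516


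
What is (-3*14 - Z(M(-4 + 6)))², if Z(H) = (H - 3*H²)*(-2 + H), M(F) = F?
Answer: 1764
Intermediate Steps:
Z(H) = (-2 + H)*(H - 3*H²)
(-3*14 - Z(M(-4 + 6)))² = (-3*14 - (-4 + 6)*(-2 - 3*(-4 + 6)² + 7*(-4 + 6)))² = (-42 - 2*(-2 - 3*2² + 7*2))² = (-42 - 2*(-2 - 3*4 + 14))² = (-42 - 2*(-2 - 12 + 14))² = (-42 - 2*0)² = (-42 - 1*0)² = (-42 + 0)² = (-42)² = 1764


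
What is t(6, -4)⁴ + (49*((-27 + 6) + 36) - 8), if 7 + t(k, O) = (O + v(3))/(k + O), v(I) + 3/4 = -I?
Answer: 60267553/4096 ≈ 14714.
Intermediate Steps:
v(I) = -¾ - I
t(k, O) = -7 + (-15/4 + O)/(O + k) (t(k, O) = -7 + (O + (-¾ - 1*3))/(k + O) = -7 + (O + (-¾ - 3))/(O + k) = -7 + (O - 15/4)/(O + k) = -7 + (-15/4 + O)/(O + k))
t(6, -4)⁴ + (49*((-27 + 6) + 36) - 8) = ((-15/4 - 7*6 - 6*(-4))/(-4 + 6))⁴ + (49*((-27 + 6) + 36) - 8) = ((-15/4 - 42 + 24)/2)⁴ + (49*(-21 + 36) - 8) = ((½)*(-87/4))⁴ + (49*15 - 8) = (-87/8)⁴ + (735 - 8) = 57289761/4096 + 727 = 60267553/4096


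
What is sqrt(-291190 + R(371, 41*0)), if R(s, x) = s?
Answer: I*sqrt(290819) ≈ 539.28*I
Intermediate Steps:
sqrt(-291190 + R(371, 41*0)) = sqrt(-291190 + 371) = sqrt(-290819) = I*sqrt(290819)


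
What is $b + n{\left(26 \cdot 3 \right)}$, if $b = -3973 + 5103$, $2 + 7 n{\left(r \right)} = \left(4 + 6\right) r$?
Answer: $\frac{8688}{7} \approx 1241.1$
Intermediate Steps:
$n{\left(r \right)} = - \frac{2}{7} + \frac{10 r}{7}$ ($n{\left(r \right)} = - \frac{2}{7} + \frac{\left(4 + 6\right) r}{7} = - \frac{2}{7} + \frac{10 r}{7}$)
$b = 1130$
$b + n{\left(26 \cdot 3 \right)} = 1130 - \left(\frac{2}{7} - \frac{10 \cdot 26 \cdot 3}{7}\right) = 1130 + \left(- \frac{2}{7} + \frac{10}{7} \cdot 78\right) = 1130 + \left(- \frac{2}{7} + \frac{780}{7}\right) = 1130 + \frac{778}{7} = \frac{8688}{7}$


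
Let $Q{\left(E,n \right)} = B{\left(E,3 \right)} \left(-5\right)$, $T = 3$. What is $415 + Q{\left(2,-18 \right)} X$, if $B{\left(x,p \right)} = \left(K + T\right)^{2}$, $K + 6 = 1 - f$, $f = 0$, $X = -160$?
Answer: $3615$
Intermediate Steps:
$K = -5$ ($K = -6 + \left(1 - 0\right) = -6 + \left(1 + 0\right) = -6 + 1 = -5$)
$B{\left(x,p \right)} = 4$ ($B{\left(x,p \right)} = \left(-5 + 3\right)^{2} = \left(-2\right)^{2} = 4$)
$Q{\left(E,n \right)} = -20$ ($Q{\left(E,n \right)} = 4 \left(-5\right) = -20$)
$415 + Q{\left(2,-18 \right)} X = 415 - -3200 = 415 + 3200 = 3615$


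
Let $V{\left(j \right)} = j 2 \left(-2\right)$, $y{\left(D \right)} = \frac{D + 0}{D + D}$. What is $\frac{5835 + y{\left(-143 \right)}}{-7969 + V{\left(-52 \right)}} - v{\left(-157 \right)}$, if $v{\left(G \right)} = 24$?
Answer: $- \frac{384199}{15522} \approx -24.752$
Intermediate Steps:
$y{\left(D \right)} = \frac{1}{2}$ ($y{\left(D \right)} = \frac{D}{2 D} = D \frac{1}{2 D} = \frac{1}{2}$)
$V{\left(j \right)} = - 4 j$ ($V{\left(j \right)} = 2 j \left(-2\right) = - 4 j$)
$\frac{5835 + y{\left(-143 \right)}}{-7969 + V{\left(-52 \right)}} - v{\left(-157 \right)} = \frac{5835 + \frac{1}{2}}{-7969 - -208} - 24 = \frac{11671}{2 \left(-7969 + 208\right)} - 24 = \frac{11671}{2 \left(-7761\right)} - 24 = \frac{11671}{2} \left(- \frac{1}{7761}\right) - 24 = - \frac{11671}{15522} - 24 = - \frac{384199}{15522}$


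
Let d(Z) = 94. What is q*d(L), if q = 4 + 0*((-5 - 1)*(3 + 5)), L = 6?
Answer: 376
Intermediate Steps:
q = 4 (q = 4 + 0*(-6*8) = 4 + 0*(-48) = 4 + 0 = 4)
q*d(L) = 4*94 = 376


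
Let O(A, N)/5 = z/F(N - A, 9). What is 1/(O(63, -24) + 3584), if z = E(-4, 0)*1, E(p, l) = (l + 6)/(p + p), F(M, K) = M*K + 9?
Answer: 1032/3698693 ≈ 0.00027902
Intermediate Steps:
F(M, K) = 9 + K*M (F(M, K) = K*M + 9 = 9 + K*M)
E(p, l) = (6 + l)/(2*p) (E(p, l) = (6 + l)/((2*p)) = (6 + l)*(1/(2*p)) = (6 + l)/(2*p))
z = -3/4 (z = ((1/2)*(6 + 0)/(-4))*1 = ((1/2)*(-1/4)*6)*1 = -3/4*1 = -3/4 ≈ -0.75000)
O(A, N) = -15/(4*(9 - 9*A + 9*N)) (O(A, N) = 5*(-3/(4*(9 + 9*(N - A)))) = 5*(-3/(4*(9 + (-9*A + 9*N)))) = 5*(-3/(4*(9 - 9*A + 9*N))) = -15/(4*(9 - 9*A + 9*N)))
1/(O(63, -24) + 3584) = 1/(5/(12*(-1 + 63 - 1*(-24))) + 3584) = 1/(5/(12*(-1 + 63 + 24)) + 3584) = 1/((5/12)/86 + 3584) = 1/((5/12)*(1/86) + 3584) = 1/(5/1032 + 3584) = 1/(3698693/1032) = 1032/3698693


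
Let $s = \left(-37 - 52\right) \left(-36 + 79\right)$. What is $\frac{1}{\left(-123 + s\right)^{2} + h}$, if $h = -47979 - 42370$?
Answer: $\frac{1}{15512151} \approx 6.4466 \cdot 10^{-8}$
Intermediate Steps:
$h = -90349$ ($h = -47979 - 42370 = -90349$)
$s = -3827$ ($s = \left(-89\right) 43 = -3827$)
$\frac{1}{\left(-123 + s\right)^{2} + h} = \frac{1}{\left(-123 - 3827\right)^{2} - 90349} = \frac{1}{\left(-3950\right)^{2} - 90349} = \frac{1}{15602500 - 90349} = \frac{1}{15512151}$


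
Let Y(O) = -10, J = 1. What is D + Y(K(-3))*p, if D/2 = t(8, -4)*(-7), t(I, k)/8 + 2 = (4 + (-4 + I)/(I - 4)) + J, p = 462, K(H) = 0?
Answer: -5068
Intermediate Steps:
t(I, k) = 32 (t(I, k) = -16 + 8*((4 + (-4 + I)/(I - 4)) + 1) = -16 + 8*((4 + (-4 + I)/(-4 + I)) + 1) = -16 + 8*((4 + 1) + 1) = -16 + 8*(5 + 1) = -16 + 8*6 = -16 + 48 = 32)
D = -448 (D = 2*(32*(-7)) = 2*(-224) = -448)
D + Y(K(-3))*p = -448 - 10*462 = -448 - 4620 = -5068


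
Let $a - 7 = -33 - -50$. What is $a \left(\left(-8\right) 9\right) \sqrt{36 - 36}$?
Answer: $0$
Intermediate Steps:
$a = 24$ ($a = 7 - -17 = 7 + \left(-33 + 50\right) = 7 + 17 = 24$)
$a \left(\left(-8\right) 9\right) \sqrt{36 - 36} = 24 \left(\left(-8\right) 9\right) \sqrt{36 - 36} = 24 \left(-72\right) \sqrt{0} = \left(-1728\right) 0 = 0$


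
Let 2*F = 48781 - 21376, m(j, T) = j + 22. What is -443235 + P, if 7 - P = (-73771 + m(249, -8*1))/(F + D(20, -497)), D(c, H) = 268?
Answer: -12384086548/27941 ≈ -4.4322e+5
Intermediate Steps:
m(j, T) = 22 + j
F = 27405/2 (F = (48781 - 21376)/2 = (½)*27405 = 27405/2 ≈ 13703.)
P = 342587/27941 (P = 7 - (-73771 + (22 + 249))/(27405/2 + 268) = 7 - (-73771 + 271)/27941/2 = 7 - (-73500)*2/27941 = 7 - 1*(-147000/27941) = 7 + 147000/27941 = 342587/27941 ≈ 12.261)
-443235 + P = -443235 + 342587/27941 = -12384086548/27941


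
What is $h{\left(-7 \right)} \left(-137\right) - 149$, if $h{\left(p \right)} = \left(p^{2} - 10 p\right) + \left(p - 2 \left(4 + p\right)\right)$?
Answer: $-16315$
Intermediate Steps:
$h{\left(p \right)} = -8 + p^{2} - 11 p$ ($h{\left(p \right)} = \left(p^{2} - 10 p\right) + \left(p - \left(8 + 2 p\right)\right) = \left(p^{2} - 10 p\right) - \left(8 + p\right) = -8 + p^{2} - 11 p$)
$h{\left(-7 \right)} \left(-137\right) - 149 = \left(-8 + \left(-7\right)^{2} - -77\right) \left(-137\right) - 149 = \left(-8 + 49 + 77\right) \left(-137\right) - 149 = 118 \left(-137\right) - 149 = -16166 - 149 = -16315$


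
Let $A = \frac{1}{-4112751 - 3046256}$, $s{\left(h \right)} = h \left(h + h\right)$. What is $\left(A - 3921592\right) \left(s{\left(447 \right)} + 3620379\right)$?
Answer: $- \frac{112860228184049162565}{7159007} \approx -1.5765 \cdot 10^{13}$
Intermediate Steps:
$s{\left(h \right)} = 2 h^{2}$ ($s{\left(h \right)} = h 2 h = 2 h^{2}$)
$A = - \frac{1}{7159007}$ ($A = \frac{1}{-7159007} = - \frac{1}{7159007} \approx -1.3968 \cdot 10^{-7}$)
$\left(A - 3921592\right) \left(s{\left(447 \right)} + 3620379\right) = \left(- \frac{1}{7159007} - 3921592\right) \left(2 \cdot 447^{2} + 3620379\right) = - \frac{28074704579145 \left(2 \cdot 199809 + 3620379\right)}{7159007} = - \frac{28074704579145 \left(399618 + 3620379\right)}{7159007} = \left(- \frac{28074704579145}{7159007}\right) 4019997 = - \frac{112860228184049162565}{7159007}$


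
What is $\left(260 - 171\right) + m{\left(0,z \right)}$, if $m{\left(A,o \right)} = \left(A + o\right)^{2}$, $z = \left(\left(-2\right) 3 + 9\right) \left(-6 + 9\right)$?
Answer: $170$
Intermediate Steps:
$z = 9$ ($z = \left(-6 + 9\right) 3 = 3 \cdot 3 = 9$)
$\left(260 - 171\right) + m{\left(0,z \right)} = \left(260 - 171\right) + \left(0 + 9\right)^{2} = 89 + 9^{2} = 89 + 81 = 170$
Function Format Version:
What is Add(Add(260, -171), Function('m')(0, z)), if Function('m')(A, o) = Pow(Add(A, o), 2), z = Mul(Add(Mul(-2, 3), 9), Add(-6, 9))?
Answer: 170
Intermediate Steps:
z = 9 (z = Mul(Add(-6, 9), 3) = Mul(3, 3) = 9)
Add(Add(260, -171), Function('m')(0, z)) = Add(Add(260, -171), Pow(Add(0, 9), 2)) = Add(89, Pow(9, 2)) = Add(89, 81) = 170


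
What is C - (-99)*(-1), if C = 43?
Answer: -56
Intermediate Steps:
C - (-99)*(-1) = 43 - (-99)*(-1) = 43 - 9*11 = 43 - 99 = -56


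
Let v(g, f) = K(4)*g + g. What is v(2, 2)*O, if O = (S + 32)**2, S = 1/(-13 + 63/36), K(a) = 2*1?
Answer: 4124192/675 ≈ 6109.9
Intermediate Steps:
K(a) = 2
S = -4/45 (S = 1/(-13 + 63*(1/36)) = 1/(-13 + 7/4) = 1/(-45/4) = -4/45 ≈ -0.088889)
v(g, f) = 3*g (v(g, f) = 2*g + g = 3*g)
O = 2062096/2025 (O = (-4/45 + 32)**2 = (1436/45)**2 = 2062096/2025 ≈ 1018.3)
v(2, 2)*O = (3*2)*(2062096/2025) = 6*(2062096/2025) = 4124192/675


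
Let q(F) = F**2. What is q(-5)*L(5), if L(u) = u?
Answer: 125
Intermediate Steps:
q(-5)*L(5) = (-5)**2*5 = 25*5 = 125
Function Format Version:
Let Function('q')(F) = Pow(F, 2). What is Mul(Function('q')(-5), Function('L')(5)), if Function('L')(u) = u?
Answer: 125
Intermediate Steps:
Mul(Function('q')(-5), Function('L')(5)) = Mul(Pow(-5, 2), 5) = Mul(25, 5) = 125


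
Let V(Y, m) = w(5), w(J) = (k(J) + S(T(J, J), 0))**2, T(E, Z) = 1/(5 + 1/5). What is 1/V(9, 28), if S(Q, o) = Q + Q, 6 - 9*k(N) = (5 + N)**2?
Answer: 13689/1385329 ≈ 0.0098814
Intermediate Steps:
T(E, Z) = 5/26 (T(E, Z) = 1/(5 + 1/5) = 1/(26/5) = 5/26)
k(N) = 2/3 - (5 + N)**2/9
S(Q, o) = 2*Q
w(J) = (41/39 - (5 + J)**2/9)**2 (w(J) = ((2/3 - (5 + J)**2/9) + 2*(5/26))**2 = ((2/3 - (5 + J)**2/9) + 5/13)**2 = (41/39 - (5 + J)**2/9)**2)
V(Y, m) = 1385329/13689 (V(Y, m) = (-123 + 13*(5 + 5)**2)**2/13689 = (-123 + 13*10**2)**2/13689 = (-123 + 13*100)**2/13689 = (-123 + 1300)**2/13689 = (1/13689)*1177**2 = (1/13689)*1385329 = 1385329/13689)
1/V(9, 28) = 1/(1385329/13689) = 13689/1385329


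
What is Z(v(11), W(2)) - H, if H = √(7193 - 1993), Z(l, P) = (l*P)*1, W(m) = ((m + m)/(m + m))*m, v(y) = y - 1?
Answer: 20 - 20*√13 ≈ -52.111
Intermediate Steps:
v(y) = -1 + y
W(m) = m (W(m) = ((2*m)/((2*m)))*m = ((2*m)*(1/(2*m)))*m = 1*m = m)
Z(l, P) = P*l (Z(l, P) = (P*l)*1 = P*l)
H = 20*√13 (H = √5200 = 20*√13 ≈ 72.111)
Z(v(11), W(2)) - H = 2*(-1 + 11) - 20*√13 = 2*10 - 20*√13 = 20 - 20*√13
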